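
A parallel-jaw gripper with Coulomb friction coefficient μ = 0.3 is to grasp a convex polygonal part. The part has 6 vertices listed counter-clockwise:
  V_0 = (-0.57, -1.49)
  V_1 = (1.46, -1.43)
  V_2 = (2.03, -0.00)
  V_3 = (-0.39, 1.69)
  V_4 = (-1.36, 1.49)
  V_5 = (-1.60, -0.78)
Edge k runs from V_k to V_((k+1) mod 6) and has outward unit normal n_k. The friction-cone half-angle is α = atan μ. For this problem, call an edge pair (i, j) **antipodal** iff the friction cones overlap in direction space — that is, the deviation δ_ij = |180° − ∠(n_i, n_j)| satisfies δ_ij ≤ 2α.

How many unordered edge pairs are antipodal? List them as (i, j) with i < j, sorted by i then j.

α = atan 0.3 = 16.70°;  2α = 33.40°
n_0 = (+0.0295, -0.9996)
n_1 = (+0.9289, -0.3703)
n_2 = (+0.5726, +0.8199)
n_3 = (-0.2019, +0.9794)
n_4 = (-0.9945, +0.1051)
n_5 = (-0.5675, -0.8233)
  (0,1): δ = 113.43°  ·
  (0,2): δ = 36.62°  ·
  (0,3): δ = 9.96°  ✓
  (0,4): δ = 82.27°  ·
  (0,5): δ = 143.73°  ·
  (1,2): δ = 103.20°  ·
  (1,3): δ = 56.62°  ·
  (1,4): δ = 15.70°  ✓
  (1,5): δ = 77.15°  ·
  (2,3): δ = 133.42°  ·
  (2,4): δ = 61.11°  ·
  (2,5): δ = 0.35°  ✓
  (3,4): δ = 107.69°  ·
  (3,5): δ = 46.23°  ·
  (4,5): δ = 118.54°  ·
antipodal pairs: 3

count = 3; pairs: (0,3), (1,4), (2,5)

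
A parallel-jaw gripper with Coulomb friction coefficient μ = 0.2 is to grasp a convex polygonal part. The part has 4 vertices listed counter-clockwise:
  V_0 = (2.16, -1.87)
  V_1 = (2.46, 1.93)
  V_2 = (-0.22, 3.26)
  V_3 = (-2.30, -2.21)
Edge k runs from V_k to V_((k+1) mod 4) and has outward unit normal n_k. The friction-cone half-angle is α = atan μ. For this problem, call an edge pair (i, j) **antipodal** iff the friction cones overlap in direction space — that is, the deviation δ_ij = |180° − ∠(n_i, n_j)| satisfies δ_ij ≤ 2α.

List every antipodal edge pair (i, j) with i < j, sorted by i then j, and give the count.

count = 1; pairs: (0,2)

α = atan 0.2 = 11.31°;  2α = 22.62°
n_0 = (+0.9969, -0.0787)
n_1 = (+0.4445, +0.8958)
n_2 = (-0.9347, +0.3554)
n_3 = (+0.0760, -0.9971)
  (0,1): δ = 111.88°  ·
  (0,2): δ = 16.31°  ✓
  (0,3): δ = 98.87°  ·
  (1,2): δ = 84.43°  ·
  (1,3): δ = 30.75°  ·
  (2,3): δ = 64.82°  ·
antipodal pairs: 1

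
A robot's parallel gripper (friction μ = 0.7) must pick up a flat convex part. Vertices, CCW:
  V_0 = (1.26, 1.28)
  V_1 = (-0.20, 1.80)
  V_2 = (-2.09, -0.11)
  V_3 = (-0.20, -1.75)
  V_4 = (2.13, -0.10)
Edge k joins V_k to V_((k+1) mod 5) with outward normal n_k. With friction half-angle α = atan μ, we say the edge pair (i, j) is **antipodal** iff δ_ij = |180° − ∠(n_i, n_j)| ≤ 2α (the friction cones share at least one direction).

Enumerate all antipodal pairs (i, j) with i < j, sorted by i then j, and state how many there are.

α = atan 0.7 = 34.99°;  2α = 69.98°
n_0 = (+0.3355, +0.9420)
n_1 = (-0.7108, +0.7034)
n_2 = (-0.6554, -0.7553)
n_3 = (+0.5779, -0.8161)
n_4 = (+0.8459, +0.5333)
  (0,1): δ = 115.09°  ·
  (0,2): δ = 21.34°  ✓
  (0,3): δ = 54.91°  ✓
  (0,4): δ = 141.83°  ·
  (1,2): δ = 86.25°  ·
  (1,3): δ = 10.00°  ✓
  (1,4): δ = 76.93°  ·
  (2,3): δ = 103.75°  ·
  (2,4): δ = 16.82°  ✓
  (3,4): δ = 93.08°  ·
antipodal pairs: 4

count = 4; pairs: (0,2), (0,3), (1,3), (2,4)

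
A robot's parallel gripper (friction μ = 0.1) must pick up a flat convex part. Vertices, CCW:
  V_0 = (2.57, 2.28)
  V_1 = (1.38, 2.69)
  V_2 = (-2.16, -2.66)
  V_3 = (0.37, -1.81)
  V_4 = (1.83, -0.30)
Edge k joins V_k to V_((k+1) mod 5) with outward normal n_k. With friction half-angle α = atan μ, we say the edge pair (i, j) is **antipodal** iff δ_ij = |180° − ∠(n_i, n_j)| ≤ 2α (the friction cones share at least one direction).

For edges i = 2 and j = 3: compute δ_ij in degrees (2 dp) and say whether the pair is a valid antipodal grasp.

α = atan 0.1 = 5.71°;  2α = 11.42°
edge 2: e_2 = (+2.53, +0.85);  n_2 = (+0.3185, -0.9479)
edge 3: e_3 = (+1.46, +1.51);  n_3 = (+0.7189, -0.6951)
∠(n_2, n_3) = 27.39°
δ = |180° − 27.39°| = 152.61°
152.61° > 2α = 11.42°  →  invalid

δ = 152.61°, invalid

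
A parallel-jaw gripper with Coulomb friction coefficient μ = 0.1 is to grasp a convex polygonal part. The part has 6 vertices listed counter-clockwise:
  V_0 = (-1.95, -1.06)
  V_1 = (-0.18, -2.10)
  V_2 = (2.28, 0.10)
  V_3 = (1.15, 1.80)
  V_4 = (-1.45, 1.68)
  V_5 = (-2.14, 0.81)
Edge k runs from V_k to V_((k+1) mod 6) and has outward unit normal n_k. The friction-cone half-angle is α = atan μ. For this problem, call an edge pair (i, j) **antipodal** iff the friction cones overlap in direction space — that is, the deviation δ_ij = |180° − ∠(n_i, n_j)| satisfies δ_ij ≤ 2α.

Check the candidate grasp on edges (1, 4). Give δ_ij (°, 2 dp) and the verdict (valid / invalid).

α = atan 0.1 = 5.71°;  2α = 11.42°
edge 1: e_1 = (+2.46, +2.20);  n_1 = (+0.6666, -0.7454)
edge 4: e_4 = (-0.69, -0.87);  n_4 = (-0.7835, +0.6214)
∠(n_1, n_4) = 170.22°
δ = |180° − 170.22°| = 9.78°
9.78° ≤ 2α = 11.42°  →  valid

δ = 9.78°, valid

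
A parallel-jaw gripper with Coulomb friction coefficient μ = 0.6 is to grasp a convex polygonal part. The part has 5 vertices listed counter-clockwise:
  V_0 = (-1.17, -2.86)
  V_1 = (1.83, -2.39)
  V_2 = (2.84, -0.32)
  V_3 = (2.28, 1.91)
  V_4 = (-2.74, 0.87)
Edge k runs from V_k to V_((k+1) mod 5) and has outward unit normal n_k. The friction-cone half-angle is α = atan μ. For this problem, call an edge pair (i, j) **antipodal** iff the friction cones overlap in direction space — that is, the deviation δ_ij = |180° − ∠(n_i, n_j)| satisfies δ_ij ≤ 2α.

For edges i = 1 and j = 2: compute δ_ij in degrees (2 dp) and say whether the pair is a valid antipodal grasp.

α = atan 0.6 = 30.96°;  2α = 61.93°
edge 1: e_1 = (+1.01, +2.07);  n_1 = (+0.8987, -0.4385)
edge 2: e_2 = (-0.56, +2.23);  n_2 = (+0.9699, +0.2436)
∠(n_1, n_2) = 40.11°
δ = |180° − 40.11°| = 139.89°
139.89° > 2α = 61.93°  →  invalid

δ = 139.89°, invalid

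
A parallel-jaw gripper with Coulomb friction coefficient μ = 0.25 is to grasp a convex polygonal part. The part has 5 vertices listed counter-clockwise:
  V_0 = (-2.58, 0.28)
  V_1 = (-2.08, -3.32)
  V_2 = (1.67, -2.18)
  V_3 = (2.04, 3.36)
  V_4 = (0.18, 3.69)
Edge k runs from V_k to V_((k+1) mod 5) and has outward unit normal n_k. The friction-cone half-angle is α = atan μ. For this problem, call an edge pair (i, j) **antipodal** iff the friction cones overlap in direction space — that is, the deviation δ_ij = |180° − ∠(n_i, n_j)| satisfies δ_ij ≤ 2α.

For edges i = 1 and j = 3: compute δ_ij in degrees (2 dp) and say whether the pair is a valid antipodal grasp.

δ = 26.97°, valid

α = atan 0.25 = 14.04°;  2α = 28.07°
edge 1: e_1 = (+3.75, +1.14);  n_1 = (+0.2909, -0.9568)
edge 3: e_3 = (-1.86, +0.33);  n_3 = (+0.1747, +0.9846)
∠(n_1, n_3) = 153.03°
δ = |180° − 153.03°| = 26.97°
26.97° ≤ 2α = 28.07°  →  valid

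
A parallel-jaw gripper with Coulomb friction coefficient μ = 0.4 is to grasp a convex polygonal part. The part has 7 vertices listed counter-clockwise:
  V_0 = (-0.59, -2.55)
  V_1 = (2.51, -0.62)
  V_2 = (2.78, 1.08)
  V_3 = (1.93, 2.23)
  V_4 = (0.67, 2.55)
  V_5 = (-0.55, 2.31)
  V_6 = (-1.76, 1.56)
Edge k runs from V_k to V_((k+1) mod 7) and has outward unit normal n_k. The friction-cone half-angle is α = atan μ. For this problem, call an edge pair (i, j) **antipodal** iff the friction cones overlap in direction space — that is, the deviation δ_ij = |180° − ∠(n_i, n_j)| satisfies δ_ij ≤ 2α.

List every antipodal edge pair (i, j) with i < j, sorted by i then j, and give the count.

count = 4; pairs: (0,4), (0,5), (1,6), (2,6)

α = atan 0.4 = 21.80°;  2α = 43.60°
n_0 = (+0.5285, -0.8489)
n_1 = (+0.9876, -0.1569)
n_2 = (+0.8042, +0.5944)
n_3 = (+0.2462, +0.9692)
n_4 = (-0.1930, +0.9812)
n_5 = (-0.5268, +0.8500)
n_6 = (-0.9618, -0.2738)
  (0,1): δ = 130.93°  ·
  (0,2): δ = 85.44°  ·
  (0,3): δ = 46.16°  ·
  (0,4): δ = 20.78°  ✓
  (0,5): δ = 0.11°  ✓
  (0,6): δ = 73.98°  ·
  (1,2): δ = 134.51°  ·
  (1,3): δ = 95.23°  ·
  (1,4): δ = 69.85°  ·
  (1,5): δ = 49.18°  ·
  (1,6): δ = 24.91°  ✓
  (2,3): δ = 140.72°  ·
  (2,4): δ = 115.34°  ·
  (2,5): δ = 94.68°  ·
  (2,6): δ = 20.58°  ✓
  (3,4): δ = 154.62°  ·
  (3,5): δ = 133.96°  ·
  (3,6): δ = 59.86°  ·
  (4,5): δ = 159.34°  ·
  (4,6): δ = 85.24°  ·
  (5,6): δ = 105.90°  ·
antipodal pairs: 4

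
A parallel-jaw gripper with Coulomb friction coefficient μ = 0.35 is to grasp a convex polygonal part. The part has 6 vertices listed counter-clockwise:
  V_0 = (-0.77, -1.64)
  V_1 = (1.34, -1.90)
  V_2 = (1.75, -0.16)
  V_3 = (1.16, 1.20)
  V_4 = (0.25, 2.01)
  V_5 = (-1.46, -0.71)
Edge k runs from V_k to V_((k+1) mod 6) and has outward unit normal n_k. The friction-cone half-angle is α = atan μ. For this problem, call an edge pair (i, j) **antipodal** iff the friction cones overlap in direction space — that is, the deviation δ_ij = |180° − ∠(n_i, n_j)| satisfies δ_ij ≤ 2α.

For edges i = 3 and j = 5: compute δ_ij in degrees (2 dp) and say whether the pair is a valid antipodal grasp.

α = atan 0.35 = 19.29°;  2α = 38.58°
edge 3: e_3 = (-0.91, +0.81);  n_3 = (+0.6649, +0.7470)
edge 5: e_5 = (+0.69, -0.93);  n_5 = (-0.8031, -0.5958)
∠(n_3, n_5) = 168.25°
δ = |180° − 168.25°| = 11.75°
11.75° ≤ 2α = 38.58°  →  valid

δ = 11.75°, valid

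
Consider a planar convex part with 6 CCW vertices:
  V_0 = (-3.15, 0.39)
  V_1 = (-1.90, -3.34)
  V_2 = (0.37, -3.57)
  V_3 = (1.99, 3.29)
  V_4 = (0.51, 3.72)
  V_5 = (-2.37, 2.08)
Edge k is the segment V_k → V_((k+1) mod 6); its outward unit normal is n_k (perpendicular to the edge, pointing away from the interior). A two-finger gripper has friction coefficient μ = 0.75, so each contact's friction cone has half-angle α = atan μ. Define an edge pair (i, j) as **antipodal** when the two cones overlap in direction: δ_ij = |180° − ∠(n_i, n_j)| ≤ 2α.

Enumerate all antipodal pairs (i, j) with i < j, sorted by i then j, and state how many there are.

count = 7; pairs: (0,2), (0,3), (1,3), (1,4), (1,5), (2,4), (2,5)

α = atan 0.75 = 36.87°;  2α = 73.74°
n_0 = (-0.9482, -0.3178)
n_1 = (-0.1008, -0.9949)
n_2 = (+0.9732, -0.2298)
n_3 = (+0.2790, +0.9603)
n_4 = (-0.4948, +0.8690)
n_5 = (-0.9080, +0.4191)
  (0,1): δ = 114.31°  ·
  (0,2): δ = 31.81°  ✓
  (0,3): δ = 55.27°  ✓
  (0,4): δ = 101.13°  ·
  (0,5): δ = 136.70°  ·
  (1,2): δ = 97.50°  ·
  (1,3): δ = 10.42°  ✓
  (1,4): δ = 35.44°  ✓
  (1,5): δ = 71.01°  ✓
  (2,3): δ = 92.91°  ·
  (2,4): δ = 47.05°  ✓
  (2,5): δ = 11.49°  ✓
  (3,4): δ = 134.14°  ·
  (3,5): δ = 98.57°  ·
  (4,5): δ = 144.43°  ·
antipodal pairs: 7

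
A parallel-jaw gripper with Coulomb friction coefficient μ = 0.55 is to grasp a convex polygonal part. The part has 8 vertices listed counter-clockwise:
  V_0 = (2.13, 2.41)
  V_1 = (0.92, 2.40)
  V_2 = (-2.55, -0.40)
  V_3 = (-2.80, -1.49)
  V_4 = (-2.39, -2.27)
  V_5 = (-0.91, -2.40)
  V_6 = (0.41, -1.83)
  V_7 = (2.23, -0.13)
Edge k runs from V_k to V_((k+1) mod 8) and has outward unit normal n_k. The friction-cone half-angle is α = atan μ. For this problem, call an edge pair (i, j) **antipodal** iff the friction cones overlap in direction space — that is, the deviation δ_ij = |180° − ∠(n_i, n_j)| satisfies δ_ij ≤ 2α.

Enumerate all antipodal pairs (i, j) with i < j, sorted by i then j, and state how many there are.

count = 11; pairs: (0,4), (0,5), (0,6), (1,4), (1,5), (1,6), (1,7), (2,5), (2,6), (2,7), (3,7)

α = atan 0.55 = 28.81°;  2α = 57.62°
n_0 = (-0.0083, +1.0000)
n_1 = (-0.6280, +0.7782)
n_2 = (-0.9747, +0.2236)
n_3 = (-0.8852, -0.4653)
n_4 = (-0.0875, -0.9962)
n_5 = (+0.3964, -0.9181)
n_6 = (+0.6826, -0.7308)
n_7 = (+0.9992, +0.0393)
  (0,1): δ = 141.57°  ·
  (0,2): δ = 103.39°  ·
  (0,3): δ = 62.75°  ·
  (0,4): δ = 5.49°  ✓
  (0,5): δ = 22.88°  ✓
  (0,6): δ = 42.57°  ✓
  (0,7): δ = 91.78°  ·
  (1,2): δ = 141.82°  ·
  (1,3): δ = 101.17°  ·
  (1,4): δ = 43.92°  ✓
  (1,5): δ = 15.55°  ✓
  (1,6): δ = 4.15°  ✓
  (1,7): δ = 53.35°  ✓
  (2,3): δ = 139.35°  ·
  (2,4): δ = 82.10°  ·
  (2,5): δ = 53.73°  ✓
  (2,6): δ = 34.03°  ✓
  (2,7): δ = 15.17°  ✓
  (3,4): δ = 122.75°  ·
  (3,5): δ = 94.37°  ·
  (3,6): δ = 74.68°  ·
  (3,7): δ = 25.47°  ✓
  (4,5): δ = 151.62°  ·
  (4,6): δ = 131.93°  ·
  (4,7): δ = 82.73°  ·
  (5,6): δ = 160.31°  ·
  (5,7): δ = 111.10°  ·
  (6,7): δ = 130.79°  ·
antipodal pairs: 11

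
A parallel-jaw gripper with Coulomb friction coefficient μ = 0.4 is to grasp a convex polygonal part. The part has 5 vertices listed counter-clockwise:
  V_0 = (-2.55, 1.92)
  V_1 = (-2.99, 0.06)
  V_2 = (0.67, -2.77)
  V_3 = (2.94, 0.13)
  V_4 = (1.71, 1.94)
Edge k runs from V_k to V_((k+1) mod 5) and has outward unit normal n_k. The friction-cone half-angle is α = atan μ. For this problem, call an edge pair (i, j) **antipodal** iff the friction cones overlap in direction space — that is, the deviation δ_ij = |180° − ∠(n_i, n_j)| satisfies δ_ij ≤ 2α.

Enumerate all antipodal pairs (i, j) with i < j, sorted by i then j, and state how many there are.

α = atan 0.4 = 21.80°;  2α = 43.60°
n_0 = (-0.9731, +0.2302)
n_1 = (-0.6117, -0.7911)
n_2 = (+0.7874, -0.6164)
n_3 = (+0.8271, +0.5621)
n_4 = (-0.0047, +1.0000)
  (0,1): δ = 114.40°  ·
  (0,2): δ = 24.74°  ✓
  (0,3): δ = 47.51°  ·
  (0,4): δ = 103.58°  ·
  (1,2): δ = 90.34°  ·
  (1,3): δ = 18.09°  ✓
  (1,4): δ = 37.98°  ✓
  (2,3): δ = 107.75°  ·
  (2,4): δ = 51.68°  ·
  (3,4): δ = 123.93°  ·
antipodal pairs: 3

count = 3; pairs: (0,2), (1,3), (1,4)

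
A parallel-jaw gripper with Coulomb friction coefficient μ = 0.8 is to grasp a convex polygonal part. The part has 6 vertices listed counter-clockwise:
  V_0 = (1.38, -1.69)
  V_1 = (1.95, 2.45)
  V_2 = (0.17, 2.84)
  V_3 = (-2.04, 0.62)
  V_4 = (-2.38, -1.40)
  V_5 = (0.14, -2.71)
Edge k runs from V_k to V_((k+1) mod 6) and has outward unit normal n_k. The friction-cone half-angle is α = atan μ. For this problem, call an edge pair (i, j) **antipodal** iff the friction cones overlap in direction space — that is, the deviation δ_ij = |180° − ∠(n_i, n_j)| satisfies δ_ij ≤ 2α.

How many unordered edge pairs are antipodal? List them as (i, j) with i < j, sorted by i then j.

α = atan 0.8 = 38.66°;  2α = 77.32°
n_0 = (+0.9907, -0.1364)
n_1 = (+0.2140, +0.9768)
n_2 = (-0.7087, +0.7055)
n_3 = (-0.9861, +0.1660)
n_4 = (-0.4612, -0.8873)
n_5 = (+0.6353, -0.7723)
  (0,1): δ = 94.52°  ·
  (0,2): δ = 37.03°  ✓
  (0,3): δ = 1.72°  ✓
  (0,4): δ = 70.37°  ✓
  (0,5): δ = 137.28°  ·
  (1,2): δ = 122.51°  ·
  (1,3): δ = 87.20°  ·
  (1,4): δ = 15.11°  ✓
  (1,5): δ = 51.80°  ✓
  (2,3): δ = 144.68°  ·
  (2,4): δ = 72.60°  ✓
  (2,5): δ = 5.69°  ✓
  (3,4): δ = 107.91°  ·
  (3,5): δ = 41.01°  ✓
  (4,5): δ = 113.09°  ·
antipodal pairs: 8

count = 8; pairs: (0,2), (0,3), (0,4), (1,4), (1,5), (2,4), (2,5), (3,5)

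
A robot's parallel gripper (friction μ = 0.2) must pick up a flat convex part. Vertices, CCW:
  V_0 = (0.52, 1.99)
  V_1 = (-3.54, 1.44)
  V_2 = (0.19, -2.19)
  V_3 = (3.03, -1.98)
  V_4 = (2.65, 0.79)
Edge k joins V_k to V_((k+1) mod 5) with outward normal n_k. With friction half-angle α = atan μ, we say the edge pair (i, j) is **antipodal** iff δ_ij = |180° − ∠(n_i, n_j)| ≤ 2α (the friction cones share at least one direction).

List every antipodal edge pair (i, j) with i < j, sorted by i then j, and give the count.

count = 2; pairs: (0,2), (1,4)

α = atan 0.2 = 11.31°;  2α = 22.62°
n_0 = (-0.1342, +0.9909)
n_1 = (-0.6974, -0.7166)
n_2 = (+0.0737, -0.9973)
n_3 = (+0.9907, +0.1359)
n_4 = (+0.4908, +0.8712)
  (0,1): δ = 51.94°  ·
  (0,2): δ = 3.49°  ✓
  (0,3): δ = 90.10°  ·
  (0,4): δ = 142.89°  ·
  (1,2): δ = 131.55°  ·
  (1,3): δ = 37.97°  ·
  (1,4): δ = 14.83°  ✓
  (2,3): δ = 86.42°  ·
  (2,4): δ = 33.63°  ·
  (3,4): δ = 127.21°  ·
antipodal pairs: 2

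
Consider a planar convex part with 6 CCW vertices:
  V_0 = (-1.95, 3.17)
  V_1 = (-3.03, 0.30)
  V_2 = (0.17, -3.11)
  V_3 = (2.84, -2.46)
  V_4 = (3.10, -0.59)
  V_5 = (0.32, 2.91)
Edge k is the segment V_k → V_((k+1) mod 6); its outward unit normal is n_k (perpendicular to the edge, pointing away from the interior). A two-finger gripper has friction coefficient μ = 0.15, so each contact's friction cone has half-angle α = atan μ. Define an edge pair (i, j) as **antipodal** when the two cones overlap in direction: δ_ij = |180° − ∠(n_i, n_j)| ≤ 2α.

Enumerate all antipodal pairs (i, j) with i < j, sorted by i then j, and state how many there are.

count = 2; pairs: (0,3), (1,4)

α = atan 0.15 = 8.53°;  2α = 17.06°
n_0 = (-0.9359, +0.3522)
n_1 = (-0.7292, -0.6843)
n_2 = (+0.2365, -0.9716)
n_3 = (+0.9905, -0.1377)
n_4 = (+0.7830, +0.6220)
n_5 = (+0.1138, +0.9935)
  (0,1): δ = 116.20°  ·
  (0,2): δ = 55.70°  ·
  (0,3): δ = 12.71°  ✓
  (0,4): δ = 59.08°  ·
  (0,5): δ = 104.09°  ·
  (1,2): δ = 119.50°  ·
  (1,3): δ = 51.10°  ·
  (1,4): δ = 4.72°  ✓
  (1,5): δ = 40.29°  ·
  (2,3): δ = 111.60°  ·
  (2,4): δ = 65.22°  ·
  (2,5): δ = 20.22°  ·
  (3,4): δ = 133.62°  ·
  (3,5): δ = 88.62°  ·
  (4,5): δ = 134.99°  ·
antipodal pairs: 2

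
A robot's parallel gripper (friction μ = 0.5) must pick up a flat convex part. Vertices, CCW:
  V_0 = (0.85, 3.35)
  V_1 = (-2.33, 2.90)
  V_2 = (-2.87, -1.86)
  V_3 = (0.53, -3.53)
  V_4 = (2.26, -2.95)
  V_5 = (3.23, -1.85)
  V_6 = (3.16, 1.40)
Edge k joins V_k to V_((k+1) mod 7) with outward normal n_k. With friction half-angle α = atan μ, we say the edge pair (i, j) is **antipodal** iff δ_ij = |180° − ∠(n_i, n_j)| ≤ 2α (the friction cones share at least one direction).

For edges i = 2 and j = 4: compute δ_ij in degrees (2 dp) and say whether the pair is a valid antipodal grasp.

δ = 105.25°, invalid

α = atan 0.5 = 26.57°;  2α = 53.13°
edge 2: e_2 = (+3.40, -1.67);  n_2 = (-0.4409, -0.8976)
edge 4: e_4 = (+0.97, +1.10);  n_4 = (+0.7500, -0.6614)
∠(n_2, n_4) = 74.75°
δ = |180° − 74.75°| = 105.25°
105.25° > 2α = 53.13°  →  invalid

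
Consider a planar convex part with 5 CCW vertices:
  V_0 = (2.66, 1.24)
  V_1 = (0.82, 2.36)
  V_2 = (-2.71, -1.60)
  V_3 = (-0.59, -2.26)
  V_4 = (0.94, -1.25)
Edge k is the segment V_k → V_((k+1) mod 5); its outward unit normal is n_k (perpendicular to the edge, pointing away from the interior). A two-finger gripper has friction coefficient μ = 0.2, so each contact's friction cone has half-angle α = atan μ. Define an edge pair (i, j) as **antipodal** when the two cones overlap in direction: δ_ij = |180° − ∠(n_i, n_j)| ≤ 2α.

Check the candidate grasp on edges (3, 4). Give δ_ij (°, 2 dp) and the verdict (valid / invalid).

δ = 158.07°, invalid

α = atan 0.2 = 11.31°;  2α = 22.62°
edge 3: e_3 = (+1.53, +1.01);  n_3 = (+0.5509, -0.8346)
edge 4: e_4 = (+1.72, +2.49);  n_4 = (+0.8228, -0.5684)
∠(n_3, n_4) = 21.93°
δ = |180° − 21.93°| = 158.07°
158.07° > 2α = 22.62°  →  invalid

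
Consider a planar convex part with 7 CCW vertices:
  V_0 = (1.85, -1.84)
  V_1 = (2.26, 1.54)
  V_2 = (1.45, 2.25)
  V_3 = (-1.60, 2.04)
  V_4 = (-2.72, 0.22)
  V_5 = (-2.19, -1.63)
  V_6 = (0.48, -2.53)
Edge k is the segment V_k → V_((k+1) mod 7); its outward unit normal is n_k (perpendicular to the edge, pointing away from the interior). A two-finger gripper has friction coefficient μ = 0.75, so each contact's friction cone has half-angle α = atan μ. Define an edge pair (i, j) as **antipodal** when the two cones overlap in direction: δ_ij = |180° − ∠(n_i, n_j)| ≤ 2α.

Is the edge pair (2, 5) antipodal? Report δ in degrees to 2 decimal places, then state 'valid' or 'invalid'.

δ = 22.57°, valid

α = atan 0.75 = 36.87°;  2α = 73.74°
edge 2: e_2 = (-3.05, -0.21);  n_2 = (-0.0687, +0.9976)
edge 5: e_5 = (+2.67, -0.90);  n_5 = (-0.3194, -0.9476)
∠(n_2, n_5) = 157.43°
δ = |180° − 157.43°| = 22.57°
22.57° ≤ 2α = 73.74°  →  valid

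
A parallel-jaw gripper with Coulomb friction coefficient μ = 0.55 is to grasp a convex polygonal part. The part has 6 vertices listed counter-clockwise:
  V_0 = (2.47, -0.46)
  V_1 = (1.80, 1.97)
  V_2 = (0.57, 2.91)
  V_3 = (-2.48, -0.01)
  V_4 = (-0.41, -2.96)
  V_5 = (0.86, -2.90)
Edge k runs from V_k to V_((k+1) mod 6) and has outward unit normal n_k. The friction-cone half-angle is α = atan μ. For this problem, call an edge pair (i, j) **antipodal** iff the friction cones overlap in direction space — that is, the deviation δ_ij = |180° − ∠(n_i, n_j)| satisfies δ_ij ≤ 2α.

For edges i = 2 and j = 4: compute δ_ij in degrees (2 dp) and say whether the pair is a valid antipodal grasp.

α = atan 0.55 = 28.81°;  2α = 57.62°
edge 2: e_2 = (-3.05, -2.92);  n_2 = (-0.6915, +0.7223)
edge 4: e_4 = (+1.27, +0.06);  n_4 = (+0.0472, -0.9989)
∠(n_2, n_4) = 138.95°
δ = |180° − 138.95°| = 41.05°
41.05° ≤ 2α = 57.62°  →  valid

δ = 41.05°, valid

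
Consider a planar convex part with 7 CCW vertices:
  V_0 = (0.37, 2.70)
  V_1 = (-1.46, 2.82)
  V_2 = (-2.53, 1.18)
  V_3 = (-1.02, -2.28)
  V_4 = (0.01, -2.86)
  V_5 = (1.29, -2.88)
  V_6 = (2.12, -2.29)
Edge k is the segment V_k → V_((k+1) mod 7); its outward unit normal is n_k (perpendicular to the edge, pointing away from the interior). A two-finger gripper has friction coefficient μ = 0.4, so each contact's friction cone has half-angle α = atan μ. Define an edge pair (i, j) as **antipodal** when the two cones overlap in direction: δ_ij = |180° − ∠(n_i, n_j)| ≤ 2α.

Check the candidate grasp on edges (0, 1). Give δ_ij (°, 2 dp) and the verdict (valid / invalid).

α = atan 0.4 = 21.80°;  2α = 43.60°
edge 0: e_0 = (-1.83, +0.12);  n_0 = (+0.0654, +0.9979)
edge 1: e_1 = (-1.07, -1.64);  n_1 = (-0.8375, +0.5464)
∠(n_0, n_1) = 60.63°
δ = |180° − 60.63°| = 119.37°
119.37° > 2α = 43.60°  →  invalid

δ = 119.37°, invalid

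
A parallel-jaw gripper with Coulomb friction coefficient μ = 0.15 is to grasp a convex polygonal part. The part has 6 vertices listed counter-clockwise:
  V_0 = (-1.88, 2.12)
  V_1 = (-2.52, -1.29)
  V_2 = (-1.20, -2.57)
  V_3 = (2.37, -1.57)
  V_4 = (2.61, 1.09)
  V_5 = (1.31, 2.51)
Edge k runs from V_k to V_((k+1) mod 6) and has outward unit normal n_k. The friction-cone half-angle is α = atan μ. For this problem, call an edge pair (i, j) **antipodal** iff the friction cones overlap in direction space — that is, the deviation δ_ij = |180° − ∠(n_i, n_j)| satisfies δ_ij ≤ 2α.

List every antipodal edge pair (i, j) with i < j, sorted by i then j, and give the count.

count = 3; pairs: (0,3), (1,4), (2,5)

α = atan 0.15 = 8.53°;  2α = 17.06°
n_0 = (-0.9828, +0.1845)
n_1 = (-0.6961, -0.7179)
n_2 = (+0.2697, -0.9629)
n_3 = (+0.9960, -0.0899)
n_4 = (+0.7376, +0.6753)
n_5 = (-0.1214, +0.9926)
  (0,1): δ = 123.49°  ·
  (0,2): δ = 63.72°  ·
  (0,3): δ = 5.47°  ✓
  (0,4): δ = 53.10°  ·
  (0,5): δ = 107.60°  ·
  (1,2): δ = 120.23°  ·
  (1,3): δ = 51.04°  ·
  (1,4): δ = 3.41°  ✓
  (1,5): δ = 51.09°  ·
  (2,3): δ = 110.80°  ·
  (2,4): δ = 63.17°  ·
  (2,5): δ = 8.68°  ✓
  (3,4): δ = 132.37°  ·
  (3,5): δ = 77.87°  ·
  (4,5): δ = 125.50°  ·
antipodal pairs: 3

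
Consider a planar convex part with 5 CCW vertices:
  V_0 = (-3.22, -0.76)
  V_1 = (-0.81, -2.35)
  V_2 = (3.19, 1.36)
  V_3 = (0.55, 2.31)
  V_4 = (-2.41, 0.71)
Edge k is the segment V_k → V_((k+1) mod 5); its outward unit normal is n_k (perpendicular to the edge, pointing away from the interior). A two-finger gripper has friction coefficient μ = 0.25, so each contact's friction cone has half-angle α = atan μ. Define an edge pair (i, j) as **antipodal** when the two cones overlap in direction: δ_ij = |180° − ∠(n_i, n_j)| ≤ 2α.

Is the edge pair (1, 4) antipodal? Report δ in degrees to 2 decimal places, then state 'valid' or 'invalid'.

α = atan 0.25 = 14.04°;  2α = 28.07°
edge 1: e_1 = (+4.00, +3.71);  n_1 = (+0.6800, -0.7332)
edge 4: e_4 = (-0.81, -1.47);  n_4 = (-0.8758, +0.4826)
∠(n_1, n_4) = 161.70°
δ = |180° − 161.70°| = 18.30°
18.30° ≤ 2α = 28.07°  →  valid

δ = 18.30°, valid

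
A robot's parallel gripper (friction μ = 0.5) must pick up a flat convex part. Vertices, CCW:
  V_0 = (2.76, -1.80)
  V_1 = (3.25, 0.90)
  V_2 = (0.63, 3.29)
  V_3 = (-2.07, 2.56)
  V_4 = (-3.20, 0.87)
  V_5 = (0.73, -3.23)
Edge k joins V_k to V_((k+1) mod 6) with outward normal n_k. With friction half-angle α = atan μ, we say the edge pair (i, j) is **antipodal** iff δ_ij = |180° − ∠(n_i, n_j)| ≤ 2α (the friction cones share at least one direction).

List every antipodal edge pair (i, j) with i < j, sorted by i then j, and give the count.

count = 4; pairs: (0,3), (1,4), (2,5), (3,5)

α = atan 0.5 = 26.57°;  2α = 53.13°
n_0 = (+0.9839, -0.1786)
n_1 = (+0.6739, +0.7388)
n_2 = (-0.2610, +0.9653)
n_3 = (-0.8313, +0.5558)
n_4 = (-0.7219, -0.6920)
n_5 = (+0.5759, -0.8175)
  (0,1): δ = 122.09°  ·
  (0,2): δ = 64.58°  ·
  (0,3): δ = 23.48°  ✓
  (0,4): δ = 54.07°  ·
  (0,5): δ = 135.45°  ·
  (1,2): δ = 122.50°  ·
  (1,3): δ = 81.40°  ·
  (1,4): δ = 3.84°  ✓
  (1,5): δ = 77.53°  ·
  (2,3): δ = 138.90°  ·
  (2,4): δ = 61.34°  ·
  (2,5): δ = 20.03°  ✓
  (3,4): δ = 102.44°  ·
  (3,5): δ = 21.07°  ✓
  (4,5): δ = 98.63°  ·
antipodal pairs: 4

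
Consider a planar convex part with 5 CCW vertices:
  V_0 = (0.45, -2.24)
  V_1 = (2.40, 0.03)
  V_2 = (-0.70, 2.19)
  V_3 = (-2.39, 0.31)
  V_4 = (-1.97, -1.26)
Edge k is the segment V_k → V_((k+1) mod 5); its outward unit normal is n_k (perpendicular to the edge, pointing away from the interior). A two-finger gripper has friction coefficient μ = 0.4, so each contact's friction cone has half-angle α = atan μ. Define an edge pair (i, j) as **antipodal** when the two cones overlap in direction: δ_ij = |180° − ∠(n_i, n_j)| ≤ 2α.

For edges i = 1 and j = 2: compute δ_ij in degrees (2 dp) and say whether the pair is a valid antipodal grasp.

α = atan 0.4 = 21.80°;  2α = 43.60°
edge 1: e_1 = (-3.10, +2.16);  n_1 = (+0.5717, +0.8205)
edge 2: e_2 = (-1.69, -1.88);  n_2 = (-0.7437, +0.6685)
∠(n_1, n_2) = 82.91°
δ = |180° − 82.91°| = 97.09°
97.09° > 2α = 43.60°  →  invalid

δ = 97.09°, invalid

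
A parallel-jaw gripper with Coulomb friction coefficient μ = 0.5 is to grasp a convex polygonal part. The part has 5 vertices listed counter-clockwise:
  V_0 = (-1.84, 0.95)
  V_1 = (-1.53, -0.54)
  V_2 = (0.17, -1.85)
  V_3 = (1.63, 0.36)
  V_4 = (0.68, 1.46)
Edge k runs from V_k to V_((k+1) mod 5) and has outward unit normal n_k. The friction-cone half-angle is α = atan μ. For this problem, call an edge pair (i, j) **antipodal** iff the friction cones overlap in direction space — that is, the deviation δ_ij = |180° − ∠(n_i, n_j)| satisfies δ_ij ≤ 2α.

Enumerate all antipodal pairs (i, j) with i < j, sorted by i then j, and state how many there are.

count = 5; pairs: (0,2), (0,3), (1,3), (1,4), (2,4)

α = atan 0.5 = 26.57°;  2α = 53.13°
n_0 = (-0.9790, -0.2037)
n_1 = (-0.6104, -0.7921)
n_2 = (+0.8344, -0.5512)
n_3 = (+0.7568, +0.6536)
n_4 = (-0.1984, +0.9801)
  (0,1): δ = 139.37°  ·
  (0,2): δ = 45.20°  ✓
  (0,3): δ = 29.06°  ✓
  (0,4): δ = 89.69°  ·
  (1,2): δ = 85.83°  ·
  (1,3): δ = 11.57°  ✓
  (1,4): δ = 49.06°  ✓
  (2,3): δ = 105.73°  ·
  (2,4): δ = 45.11°  ✓
  (3,4): δ = 119.37°  ·
antipodal pairs: 5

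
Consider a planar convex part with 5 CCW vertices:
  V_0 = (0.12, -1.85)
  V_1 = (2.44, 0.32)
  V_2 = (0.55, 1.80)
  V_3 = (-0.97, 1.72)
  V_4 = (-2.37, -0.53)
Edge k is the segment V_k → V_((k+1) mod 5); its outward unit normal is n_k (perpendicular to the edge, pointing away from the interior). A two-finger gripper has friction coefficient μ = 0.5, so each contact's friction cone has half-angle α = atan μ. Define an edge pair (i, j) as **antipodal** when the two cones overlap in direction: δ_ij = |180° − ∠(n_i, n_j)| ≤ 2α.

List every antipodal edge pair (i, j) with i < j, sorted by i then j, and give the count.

α = atan 0.5 = 26.57°;  2α = 53.13°
n_0 = (+0.6831, -0.7303)
n_1 = (+0.6165, +0.7873)
n_2 = (-0.0526, +0.9986)
n_3 = (-0.8491, +0.5283)
n_4 = (-0.4684, -0.8835)
  (0,1): δ = 81.15°  ·
  (0,2): δ = 40.07°  ✓
  (0,3): δ = 15.02°  ✓
  (0,4): δ = 108.98°  ·
  (1,2): δ = 138.92°  ·
  (1,3): δ = 83.83°  ·
  (1,4): δ = 10.13°  ✓
  (2,3): δ = 124.90°  ·
  (2,4): δ = 30.94°  ✓
  (3,4): δ = 86.04°  ·
antipodal pairs: 4

count = 4; pairs: (0,2), (0,3), (1,4), (2,4)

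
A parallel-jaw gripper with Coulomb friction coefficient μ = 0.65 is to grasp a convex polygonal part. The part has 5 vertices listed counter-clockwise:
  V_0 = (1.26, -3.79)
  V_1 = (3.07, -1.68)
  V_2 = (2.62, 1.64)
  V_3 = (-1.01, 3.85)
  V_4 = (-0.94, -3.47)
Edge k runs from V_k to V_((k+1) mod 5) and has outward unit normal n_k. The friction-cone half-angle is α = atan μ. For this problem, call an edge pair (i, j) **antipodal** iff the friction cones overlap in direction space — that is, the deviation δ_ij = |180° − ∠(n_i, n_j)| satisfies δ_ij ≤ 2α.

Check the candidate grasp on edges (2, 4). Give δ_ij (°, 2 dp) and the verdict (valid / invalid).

α = atan 0.65 = 33.02°;  2α = 66.05°
edge 2: e_2 = (-3.63, +2.21);  n_2 = (+0.5200, +0.8542)
edge 4: e_4 = (+2.20, -0.32);  n_4 = (-0.1439, -0.9896)
∠(n_2, n_4) = 156.94°
δ = |180° − 156.94°| = 23.06°
23.06° ≤ 2α = 66.05°  →  valid

δ = 23.06°, valid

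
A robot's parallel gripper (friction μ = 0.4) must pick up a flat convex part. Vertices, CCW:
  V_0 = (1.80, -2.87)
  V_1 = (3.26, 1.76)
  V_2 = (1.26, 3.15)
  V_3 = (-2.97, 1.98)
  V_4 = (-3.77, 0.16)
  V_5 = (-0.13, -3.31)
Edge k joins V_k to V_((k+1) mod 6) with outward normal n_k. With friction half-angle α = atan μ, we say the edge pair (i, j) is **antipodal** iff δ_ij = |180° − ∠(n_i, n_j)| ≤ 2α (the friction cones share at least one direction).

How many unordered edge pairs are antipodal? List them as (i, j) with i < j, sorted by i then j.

α = atan 0.4 = 21.80°;  2α = 43.60°
n_0 = (+0.9537, -0.3007)
n_1 = (+0.5707, +0.8212)
n_2 = (-0.2666, +0.9638)
n_3 = (-0.9155, +0.4024)
n_4 = (-0.6900, -0.7238)
n_5 = (+0.2223, -0.9750)
  (0,1): δ = 107.30°  ·
  (0,2): δ = 57.04°  ·
  (0,3): δ = 6.23°  ✓
  (0,4): δ = 63.87°  ·
  (0,5): δ = 120.34°  ·
  (1,2): δ = 129.74°  ·
  (1,3): δ = 78.93°  ·
  (1,4): δ = 8.83°  ✓
  (1,5): δ = 47.64°  ·
  (2,3): δ = 129.19°  ·
  (2,4): δ = 59.09°  ·
  (2,5): δ = 2.62°  ✓
  (3,4): δ = 109.90°  ·
  (3,5): δ = 53.43°  ·
  (4,5): δ = 123.53°  ·
antipodal pairs: 3

count = 3; pairs: (0,3), (1,4), (2,5)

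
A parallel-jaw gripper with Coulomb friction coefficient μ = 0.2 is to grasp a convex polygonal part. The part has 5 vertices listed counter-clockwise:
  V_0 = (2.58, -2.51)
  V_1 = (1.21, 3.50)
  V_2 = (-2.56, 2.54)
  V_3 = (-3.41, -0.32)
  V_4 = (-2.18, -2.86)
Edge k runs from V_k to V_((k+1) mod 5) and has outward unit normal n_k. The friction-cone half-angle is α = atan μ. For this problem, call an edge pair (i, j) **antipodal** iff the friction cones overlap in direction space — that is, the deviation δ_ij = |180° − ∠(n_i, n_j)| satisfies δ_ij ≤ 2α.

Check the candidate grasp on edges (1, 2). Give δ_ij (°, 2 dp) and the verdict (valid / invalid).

δ = 120.84°, invalid

α = atan 0.2 = 11.31°;  2α = 22.62°
edge 1: e_1 = (-3.77, -0.96);  n_1 = (-0.2468, +0.9691)
edge 2: e_2 = (-0.85, -2.86);  n_2 = (-0.9586, +0.2849)
∠(n_1, n_2) = 59.16°
δ = |180° − 59.16°| = 120.84°
120.84° > 2α = 22.62°  →  invalid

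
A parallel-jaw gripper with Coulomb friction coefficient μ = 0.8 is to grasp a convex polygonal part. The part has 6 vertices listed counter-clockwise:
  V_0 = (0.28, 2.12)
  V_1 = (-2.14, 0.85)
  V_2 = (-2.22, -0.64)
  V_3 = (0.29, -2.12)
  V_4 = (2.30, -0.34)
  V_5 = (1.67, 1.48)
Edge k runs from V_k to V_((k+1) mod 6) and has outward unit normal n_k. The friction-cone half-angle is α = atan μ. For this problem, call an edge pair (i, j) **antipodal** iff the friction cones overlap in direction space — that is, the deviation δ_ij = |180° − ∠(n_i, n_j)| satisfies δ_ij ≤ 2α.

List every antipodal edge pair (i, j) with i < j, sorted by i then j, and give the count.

count = 8; pairs: (0,2), (0,3), (1,3), (1,4), (1,5), (2,4), (2,5), (3,5)

α = atan 0.8 = 38.66°;  2α = 77.32°
n_0 = (-0.4647, +0.8855)
n_1 = (-0.9986, +0.0536)
n_2 = (-0.5079, -0.8614)
n_3 = (+0.6630, -0.7486)
n_4 = (+0.9450, +0.3271)
n_5 = (+0.4182, +0.9083)
  (0,1): δ = 120.76°  ·
  (0,2): δ = 58.22°  ✓
  (0,3): δ = 13.84°  ✓
  (0,4): δ = 81.40°  ·
  (0,5): δ = 127.59°  ·
  (1,2): δ = 117.45°  ·
  (1,3): δ = 45.40°  ✓
  (1,4): δ = 22.17°  ✓
  (1,5): δ = 68.35°  ✓
  (2,3): δ = 107.95°  ·
  (2,4): δ = 40.38°  ✓
  (2,5): δ = 5.80°  ✓
  (3,4): δ = 112.43°  ·
  (3,5): δ = 66.25°  ✓
  (4,5): δ = 133.82°  ·
antipodal pairs: 8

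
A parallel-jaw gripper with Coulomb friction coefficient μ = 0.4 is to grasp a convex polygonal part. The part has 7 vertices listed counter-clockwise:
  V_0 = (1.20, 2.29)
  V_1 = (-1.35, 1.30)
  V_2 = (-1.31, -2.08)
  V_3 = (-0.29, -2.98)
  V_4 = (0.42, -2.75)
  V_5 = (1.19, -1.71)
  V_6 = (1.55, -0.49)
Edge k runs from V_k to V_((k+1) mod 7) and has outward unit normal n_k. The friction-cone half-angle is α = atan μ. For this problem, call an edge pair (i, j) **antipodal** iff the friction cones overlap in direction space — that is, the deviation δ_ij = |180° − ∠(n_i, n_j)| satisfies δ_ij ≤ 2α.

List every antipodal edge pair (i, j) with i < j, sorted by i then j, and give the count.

count = 6; pairs: (0,3), (0,4), (1,4), (1,5), (1,6), (2,6)

α = atan 0.4 = 21.80°;  2α = 43.60°
n_0 = (-0.3619, +0.9322)
n_1 = (-0.9999, -0.0118)
n_2 = (-0.6616, -0.7498)
n_3 = (+0.3082, -0.9513)
n_4 = (+0.8037, -0.5950)
n_5 = (+0.9591, -0.2830)
n_6 = (+0.9922, +0.1249)
  (0,1): δ = 110.54°  ·
  (0,2): δ = 62.64°  ·
  (0,3): δ = 3.27°  ✓
  (0,4): δ = 32.27°  ✓
  (0,5): δ = 52.34°  ·
  (0,6): δ = 75.96°  ·
  (1,2): δ = 132.10°  ·
  (1,3): δ = 72.73°  ·
  (1,4): δ = 37.19°  ✓
  (1,5): δ = 17.12°  ✓
  (1,6): δ = 6.50°  ✓
  (2,3): δ = 120.63°  ·
  (2,4): δ = 85.09°  ·
  (2,5): δ = 65.02°  ·
  (2,6): δ = 41.40°  ✓
  (3,4): δ = 144.47°  ·
  (3,5): δ = 124.39°  ·
  (3,6): δ = 100.77°  ·
  (4,5): δ = 159.92°  ·
  (4,6): δ = 136.31°  ·
  (5,6): δ = 156.38°  ·
antipodal pairs: 6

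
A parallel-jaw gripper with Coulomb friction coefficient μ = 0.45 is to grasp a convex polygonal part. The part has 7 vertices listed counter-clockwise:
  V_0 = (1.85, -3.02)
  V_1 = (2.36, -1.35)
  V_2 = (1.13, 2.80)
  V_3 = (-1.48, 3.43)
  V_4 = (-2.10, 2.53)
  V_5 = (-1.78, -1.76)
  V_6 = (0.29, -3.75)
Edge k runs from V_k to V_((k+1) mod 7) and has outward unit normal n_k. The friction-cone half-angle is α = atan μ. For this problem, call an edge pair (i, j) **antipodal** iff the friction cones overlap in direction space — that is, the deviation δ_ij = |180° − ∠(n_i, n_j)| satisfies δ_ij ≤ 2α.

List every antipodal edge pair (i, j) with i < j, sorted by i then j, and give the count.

count = 7; pairs: (0,3), (0,4), (1,4), (1,5), (2,5), (2,6), (3,6)

α = atan 0.45 = 24.23°;  2α = 48.46°
n_0 = (+0.9564, -0.2921)
n_1 = (+0.9588, +0.2842)
n_2 = (+0.2346, +0.9721)
n_3 = (-0.8235, +0.5673)
n_4 = (-0.9972, -0.0744)
n_5 = (-0.6930, -0.7209)
n_6 = (+0.4238, -0.9057)
  (0,1): δ = 146.51°  ·
  (0,2): δ = 86.59°  ·
  (0,3): δ = 17.58°  ✓
  (0,4): δ = 21.25°  ✓
  (0,5): δ = 63.11°  ·
  (0,6): δ = 132.06°  ·
  (1,2): δ = 120.08°  ·
  (1,3): δ = 51.07°  ·
  (1,4): δ = 12.24°  ✓
  (1,5): δ = 29.62°  ✓
  (1,6): δ = 98.57°  ·
  (2,3): δ = 110.99°  ·
  (2,4): δ = 72.16°  ·
  (2,5): δ = 30.30°  ✓
  (2,6): δ = 38.65°  ✓
  (3,4): δ = 141.17°  ·
  (3,5): δ = 99.31°  ·
  (3,6): δ = 30.36°  ✓
  (4,5): δ = 138.14°  ·
  (4,6): δ = 69.19°  ·
  (5,6): δ = 111.05°  ·
antipodal pairs: 7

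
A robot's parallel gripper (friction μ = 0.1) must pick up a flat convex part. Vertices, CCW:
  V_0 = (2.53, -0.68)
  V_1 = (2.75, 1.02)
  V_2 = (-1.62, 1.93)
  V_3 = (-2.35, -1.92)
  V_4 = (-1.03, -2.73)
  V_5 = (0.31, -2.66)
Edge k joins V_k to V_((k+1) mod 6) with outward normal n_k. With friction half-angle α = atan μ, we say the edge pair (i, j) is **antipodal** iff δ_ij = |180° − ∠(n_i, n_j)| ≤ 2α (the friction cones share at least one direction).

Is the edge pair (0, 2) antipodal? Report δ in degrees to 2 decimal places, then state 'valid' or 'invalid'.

δ = 3.36°, valid

α = atan 0.1 = 5.71°;  2α = 11.42°
edge 0: e_0 = (+0.22, +1.70);  n_0 = (+0.9917, -0.1283)
edge 2: e_2 = (-0.73, -3.85);  n_2 = (-0.9825, +0.1863)
∠(n_0, n_2) = 176.64°
δ = |180° − 176.64°| = 3.36°
3.36° ≤ 2α = 11.42°  →  valid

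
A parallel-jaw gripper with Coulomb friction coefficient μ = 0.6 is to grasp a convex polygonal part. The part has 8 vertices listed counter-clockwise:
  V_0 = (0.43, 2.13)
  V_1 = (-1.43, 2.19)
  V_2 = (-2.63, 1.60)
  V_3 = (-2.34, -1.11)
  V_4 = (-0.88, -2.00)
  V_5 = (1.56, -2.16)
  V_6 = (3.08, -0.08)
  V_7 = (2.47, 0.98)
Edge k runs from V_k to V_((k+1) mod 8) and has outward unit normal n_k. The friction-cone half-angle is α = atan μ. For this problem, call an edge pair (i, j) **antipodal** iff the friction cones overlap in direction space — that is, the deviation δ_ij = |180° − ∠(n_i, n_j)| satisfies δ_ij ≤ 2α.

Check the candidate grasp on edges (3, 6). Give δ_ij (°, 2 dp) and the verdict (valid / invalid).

α = atan 0.6 = 30.96°;  2α = 61.93°
edge 3: e_3 = (+1.46, -0.89);  n_3 = (-0.5205, -0.8539)
edge 6: e_6 = (-0.61, +1.06);  n_6 = (+0.8667, +0.4988)
∠(n_3, n_6) = 151.29°
δ = |180° − 151.29°| = 28.71°
28.71° ≤ 2α = 61.93°  →  valid

δ = 28.71°, valid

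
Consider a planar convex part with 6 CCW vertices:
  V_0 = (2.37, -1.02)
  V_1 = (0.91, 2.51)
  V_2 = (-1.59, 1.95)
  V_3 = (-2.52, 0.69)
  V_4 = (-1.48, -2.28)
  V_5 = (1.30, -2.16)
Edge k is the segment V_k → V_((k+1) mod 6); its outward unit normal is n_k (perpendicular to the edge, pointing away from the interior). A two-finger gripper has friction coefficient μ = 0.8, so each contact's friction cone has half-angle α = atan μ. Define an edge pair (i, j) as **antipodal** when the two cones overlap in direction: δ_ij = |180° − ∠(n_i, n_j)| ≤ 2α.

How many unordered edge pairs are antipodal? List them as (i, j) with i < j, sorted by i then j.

α = atan 0.8 = 38.66°;  2α = 77.32°
n_0 = (+0.9241, +0.3822)
n_1 = (-0.2186, +0.9758)
n_2 = (-0.8046, +0.5939)
n_3 = (-0.9438, -0.3305)
n_4 = (+0.0431, -0.9991)
n_5 = (+0.7291, -0.6844)
  (0,1): δ = 99.84°  ·
  (0,2): δ = 58.90°  ✓
  (0,3): δ = 3.17°  ✓
  (0,4): δ = 70.00°  ✓
  (0,5): δ = 114.34°  ·
  (1,2): δ = 139.06°  ·
  (1,3): δ = 83.33°  ·
  (1,4): δ = 10.15°  ✓
  (1,5): δ = 34.19°  ✓
  (2,3): δ = 124.27°  ·
  (2,4): δ = 51.10°  ✓
  (2,5): δ = 6.75°  ✓
  (3,4): δ = 106.83°  ·
  (3,5): δ = 62.48°  ✓
  (4,5): δ = 135.66°  ·
antipodal pairs: 8

count = 8; pairs: (0,2), (0,3), (0,4), (1,4), (1,5), (2,4), (2,5), (3,5)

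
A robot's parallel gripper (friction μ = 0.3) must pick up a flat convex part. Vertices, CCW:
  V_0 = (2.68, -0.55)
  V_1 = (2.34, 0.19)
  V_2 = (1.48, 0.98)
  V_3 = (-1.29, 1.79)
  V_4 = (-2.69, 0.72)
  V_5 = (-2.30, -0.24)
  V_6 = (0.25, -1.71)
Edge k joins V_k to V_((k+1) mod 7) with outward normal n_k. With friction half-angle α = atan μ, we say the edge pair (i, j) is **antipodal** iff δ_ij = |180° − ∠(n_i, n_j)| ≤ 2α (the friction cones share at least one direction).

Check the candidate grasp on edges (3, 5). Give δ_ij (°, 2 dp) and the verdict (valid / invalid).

δ = 67.35°, invalid

α = atan 0.3 = 16.70°;  2α = 33.40°
edge 3: e_3 = (-1.40, -1.07);  n_3 = (-0.6072, +0.7945)
edge 5: e_5 = (+2.55, -1.47);  n_5 = (-0.4994, -0.8664)
∠(n_3, n_5) = 112.65°
δ = |180° − 112.65°| = 67.35°
67.35° > 2α = 33.40°  →  invalid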